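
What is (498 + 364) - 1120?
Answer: -258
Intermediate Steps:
(498 + 364) - 1120 = 862 - 1120 = -258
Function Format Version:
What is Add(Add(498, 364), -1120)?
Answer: -258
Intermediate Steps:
Add(Add(498, 364), -1120) = Add(862, -1120) = -258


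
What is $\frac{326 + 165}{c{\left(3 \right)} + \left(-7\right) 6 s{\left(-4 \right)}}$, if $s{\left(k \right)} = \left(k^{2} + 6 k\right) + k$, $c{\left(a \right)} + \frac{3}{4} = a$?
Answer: $\frac{1964}{2025} \approx 0.96988$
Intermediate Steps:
$c{\left(a \right)} = - \frac{3}{4} + a$
$s{\left(k \right)} = k^{2} + 7 k$
$\frac{326 + 165}{c{\left(3 \right)} + \left(-7\right) 6 s{\left(-4 \right)}} = \frac{326 + 165}{\left(- \frac{3}{4} + 3\right) + \left(-7\right) 6 \left(- 4 \left(7 - 4\right)\right)} = \frac{491}{\frac{9}{4} - 42 \left(\left(-4\right) 3\right)} = \frac{491}{\frac{9}{4} - -504} = \frac{491}{\frac{9}{4} + 504} = \frac{491}{\frac{2025}{4}} = 491 \cdot \frac{4}{2025} = \frac{1964}{2025}$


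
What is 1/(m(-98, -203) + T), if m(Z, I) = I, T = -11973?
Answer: -1/12176 ≈ -8.2129e-5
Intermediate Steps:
1/(m(-98, -203) + T) = 1/(-203 - 11973) = 1/(-12176) = -1/12176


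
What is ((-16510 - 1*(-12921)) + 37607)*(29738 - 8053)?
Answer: 737680330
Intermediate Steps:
((-16510 - 1*(-12921)) + 37607)*(29738 - 8053) = ((-16510 + 12921) + 37607)*21685 = (-3589 + 37607)*21685 = 34018*21685 = 737680330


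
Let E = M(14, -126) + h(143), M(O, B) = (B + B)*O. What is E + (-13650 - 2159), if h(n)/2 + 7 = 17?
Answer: -19317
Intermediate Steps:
h(n) = 20 (h(n) = -14 + 2*17 = -14 + 34 = 20)
M(O, B) = 2*B*O (M(O, B) = (2*B)*O = 2*B*O)
E = -3508 (E = 2*(-126)*14 + 20 = -3528 + 20 = -3508)
E + (-13650 - 2159) = -3508 + (-13650 - 2159) = -3508 - 15809 = -19317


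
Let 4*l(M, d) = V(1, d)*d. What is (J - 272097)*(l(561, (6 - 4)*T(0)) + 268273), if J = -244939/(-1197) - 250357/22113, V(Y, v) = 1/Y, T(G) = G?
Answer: -30647379138760669/420147 ≈ -7.2944e+10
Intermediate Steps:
l(M, d) = d/4 (l(M, d) = (d/1)/4 = (1*d)/4 = d/4)
J = 81216806/420147 (J = -244939*(-1/1197) - 250357*1/22113 = 244939/1197 - 250357/22113 = 81216806/420147 ≈ 193.31)
(J - 272097)*(l(561, (6 - 4)*T(0)) + 268273) = (81216806/420147 - 272097)*(((6 - 4)*0)/4 + 268273) = -114239521453*((2*0)/4 + 268273)/420147 = -114239521453*((¼)*0 + 268273)/420147 = -114239521453*(0 + 268273)/420147 = -114239521453/420147*268273 = -30647379138760669/420147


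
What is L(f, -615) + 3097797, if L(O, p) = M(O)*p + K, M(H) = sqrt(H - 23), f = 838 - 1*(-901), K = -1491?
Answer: 3096306 - 1230*sqrt(429) ≈ 3.0708e+6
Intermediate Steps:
f = 1739 (f = 838 + 901 = 1739)
M(H) = sqrt(-23 + H)
L(O, p) = -1491 + p*sqrt(-23 + O) (L(O, p) = sqrt(-23 + O)*p - 1491 = p*sqrt(-23 + O) - 1491 = -1491 + p*sqrt(-23 + O))
L(f, -615) + 3097797 = (-1491 - 615*sqrt(-23 + 1739)) + 3097797 = (-1491 - 1230*sqrt(429)) + 3097797 = 3096306 - 1230*sqrt(429)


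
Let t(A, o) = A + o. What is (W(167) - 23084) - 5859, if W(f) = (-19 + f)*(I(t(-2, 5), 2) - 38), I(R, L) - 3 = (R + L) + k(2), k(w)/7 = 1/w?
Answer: -32865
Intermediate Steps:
k(w) = 7/w
I(R, L) = 13/2 + L + R (I(R, L) = 3 + ((R + L) + 7/2) = 3 + ((L + R) + 7*(½)) = 3 + ((L + R) + 7/2) = 3 + (7/2 + L + R) = 13/2 + L + R)
W(f) = 1007/2 - 53*f/2 (W(f) = (-19 + f)*((13/2 + 2 + (-2 + 5)) - 38) = (-19 + f)*((13/2 + 2 + 3) - 38) = (-19 + f)*(23/2 - 38) = (-19 + f)*(-53/2) = 1007/2 - 53*f/2)
(W(167) - 23084) - 5859 = ((1007/2 - 53/2*167) - 23084) - 5859 = ((1007/2 - 8851/2) - 23084) - 5859 = (-3922 - 23084) - 5859 = -27006 - 5859 = -32865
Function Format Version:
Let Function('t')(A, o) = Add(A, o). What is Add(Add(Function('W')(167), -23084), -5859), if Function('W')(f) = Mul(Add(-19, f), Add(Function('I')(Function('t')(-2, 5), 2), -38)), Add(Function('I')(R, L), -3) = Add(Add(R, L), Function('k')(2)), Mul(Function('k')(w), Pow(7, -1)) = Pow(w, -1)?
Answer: -32865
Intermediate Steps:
Function('k')(w) = Mul(7, Pow(w, -1))
Function('I')(R, L) = Add(Rational(13, 2), L, R) (Function('I')(R, L) = Add(3, Add(Add(R, L), Mul(7, Pow(2, -1)))) = Add(3, Add(Add(L, R), Mul(7, Rational(1, 2)))) = Add(3, Add(Add(L, R), Rational(7, 2))) = Add(3, Add(Rational(7, 2), L, R)) = Add(Rational(13, 2), L, R))
Function('W')(f) = Add(Rational(1007, 2), Mul(Rational(-53, 2), f)) (Function('W')(f) = Mul(Add(-19, f), Add(Add(Rational(13, 2), 2, Add(-2, 5)), -38)) = Mul(Add(-19, f), Add(Add(Rational(13, 2), 2, 3), -38)) = Mul(Add(-19, f), Add(Rational(23, 2), -38)) = Mul(Add(-19, f), Rational(-53, 2)) = Add(Rational(1007, 2), Mul(Rational(-53, 2), f)))
Add(Add(Function('W')(167), -23084), -5859) = Add(Add(Add(Rational(1007, 2), Mul(Rational(-53, 2), 167)), -23084), -5859) = Add(Add(Add(Rational(1007, 2), Rational(-8851, 2)), -23084), -5859) = Add(Add(-3922, -23084), -5859) = Add(-27006, -5859) = -32865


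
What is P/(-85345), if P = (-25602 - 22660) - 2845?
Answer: 51107/85345 ≈ 0.59883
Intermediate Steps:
P = -51107 (P = -48262 - 2845 = -51107)
P/(-85345) = -51107/(-85345) = -51107*(-1/85345) = 51107/85345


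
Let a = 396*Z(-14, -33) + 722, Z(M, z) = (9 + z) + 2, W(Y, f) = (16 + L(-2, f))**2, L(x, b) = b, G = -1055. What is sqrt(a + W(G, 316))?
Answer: sqrt(102234) ≈ 319.74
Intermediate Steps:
W(Y, f) = (16 + f)**2
Z(M, z) = 11 + z
a = -7990 (a = 396*(11 - 33) + 722 = 396*(-22) + 722 = -8712 + 722 = -7990)
sqrt(a + W(G, 316)) = sqrt(-7990 + (16 + 316)**2) = sqrt(-7990 + 332**2) = sqrt(-7990 + 110224) = sqrt(102234)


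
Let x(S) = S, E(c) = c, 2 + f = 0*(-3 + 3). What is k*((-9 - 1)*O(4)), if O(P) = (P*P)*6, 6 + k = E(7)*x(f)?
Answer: 19200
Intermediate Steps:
f = -2 (f = -2 + 0*(-3 + 3) = -2 + 0*0 = -2 + 0 = -2)
k = -20 (k = -6 + 7*(-2) = -6 - 14 = -20)
O(P) = 6*P² (O(P) = P²*6 = 6*P²)
k*((-9 - 1)*O(4)) = -20*(-9 - 1)*6*4² = -(-200)*6*16 = -(-200)*96 = -20*(-960) = 19200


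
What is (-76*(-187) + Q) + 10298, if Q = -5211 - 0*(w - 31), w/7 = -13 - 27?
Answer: 19299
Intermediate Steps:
w = -280 (w = 7*(-13 - 27) = 7*(-40) = -280)
Q = -5211 (Q = -5211 - 0*(-280 - 31) = -5211 - 0*(-311) = -5211 - 1*0 = -5211 + 0 = -5211)
(-76*(-187) + Q) + 10298 = (-76*(-187) - 5211) + 10298 = (14212 - 5211) + 10298 = 9001 + 10298 = 19299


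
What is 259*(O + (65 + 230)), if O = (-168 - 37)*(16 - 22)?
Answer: 394975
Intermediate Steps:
O = 1230 (O = -205*(-6) = 1230)
259*(O + (65 + 230)) = 259*(1230 + (65 + 230)) = 259*(1230 + 295) = 259*1525 = 394975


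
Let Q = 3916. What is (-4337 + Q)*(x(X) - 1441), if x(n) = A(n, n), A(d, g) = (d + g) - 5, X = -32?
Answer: 635710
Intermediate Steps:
A(d, g) = -5 + d + g
x(n) = -5 + 2*n (x(n) = -5 + n + n = -5 + 2*n)
(-4337 + Q)*(x(X) - 1441) = (-4337 + 3916)*((-5 + 2*(-32)) - 1441) = -421*((-5 - 64) - 1441) = -421*(-69 - 1441) = -421*(-1510) = 635710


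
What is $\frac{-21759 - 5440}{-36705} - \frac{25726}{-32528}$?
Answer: $\frac{48131629}{31419480} \approx 1.5319$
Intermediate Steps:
$\frac{-21759 - 5440}{-36705} - \frac{25726}{-32528} = \left(-21759 - 5440\right) \left(- \frac{1}{36705}\right) - - \frac{677}{856} = \left(-27199\right) \left(- \frac{1}{36705}\right) + \frac{677}{856} = \frac{27199}{36705} + \frac{677}{856} = \frac{48131629}{31419480}$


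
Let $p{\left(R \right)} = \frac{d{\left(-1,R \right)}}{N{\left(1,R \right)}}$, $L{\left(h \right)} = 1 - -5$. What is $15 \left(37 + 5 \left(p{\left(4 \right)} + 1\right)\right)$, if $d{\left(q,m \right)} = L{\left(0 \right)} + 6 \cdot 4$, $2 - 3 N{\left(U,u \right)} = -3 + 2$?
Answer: $2880$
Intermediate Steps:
$N{\left(U,u \right)} = 1$ ($N{\left(U,u \right)} = \frac{2}{3} - \frac{-3 + 2}{3} = \frac{2}{3} - - \frac{1}{3} = \frac{2}{3} + \frac{1}{3} = 1$)
$L{\left(h \right)} = 6$ ($L{\left(h \right)} = 1 + 5 = 6$)
$d{\left(q,m \right)} = 30$ ($d{\left(q,m \right)} = 6 + 6 \cdot 4 = 6 + 24 = 30$)
$p{\left(R \right)} = 30$ ($p{\left(R \right)} = \frac{30}{1} = 30 \cdot 1 = 30$)
$15 \left(37 + 5 \left(p{\left(4 \right)} + 1\right)\right) = 15 \left(37 + 5 \left(30 + 1\right)\right) = 15 \left(37 + 5 \cdot 31\right) = 15 \left(37 + 155\right) = 15 \cdot 192 = 2880$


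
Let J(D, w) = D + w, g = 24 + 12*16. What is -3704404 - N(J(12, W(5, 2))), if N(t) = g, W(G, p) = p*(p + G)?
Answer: -3704620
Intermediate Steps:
g = 216 (g = 24 + 192 = 216)
W(G, p) = p*(G + p)
N(t) = 216
-3704404 - N(J(12, W(5, 2))) = -3704404 - 1*216 = -3704404 - 216 = -3704620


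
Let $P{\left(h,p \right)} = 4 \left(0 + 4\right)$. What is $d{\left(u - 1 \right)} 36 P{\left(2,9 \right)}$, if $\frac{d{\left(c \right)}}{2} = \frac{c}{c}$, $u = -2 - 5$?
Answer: $1152$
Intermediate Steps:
$u = -7$ ($u = -2 - 5 = -7$)
$P{\left(h,p \right)} = 16$ ($P{\left(h,p \right)} = 4 \cdot 4 = 16$)
$d{\left(c \right)} = 2$ ($d{\left(c \right)} = 2 \frac{c}{c} = 2 \cdot 1 = 2$)
$d{\left(u - 1 \right)} 36 P{\left(2,9 \right)} = 2 \cdot 36 \cdot 16 = 72 \cdot 16 = 1152$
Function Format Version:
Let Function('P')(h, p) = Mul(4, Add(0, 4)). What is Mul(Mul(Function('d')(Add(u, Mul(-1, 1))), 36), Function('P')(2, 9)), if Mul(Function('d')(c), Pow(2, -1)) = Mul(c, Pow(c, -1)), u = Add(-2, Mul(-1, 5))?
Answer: 1152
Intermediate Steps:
u = -7 (u = Add(-2, -5) = -7)
Function('P')(h, p) = 16 (Function('P')(h, p) = Mul(4, 4) = 16)
Function('d')(c) = 2 (Function('d')(c) = Mul(2, Mul(c, Pow(c, -1))) = Mul(2, 1) = 2)
Mul(Mul(Function('d')(Add(u, Mul(-1, 1))), 36), Function('P')(2, 9)) = Mul(Mul(2, 36), 16) = Mul(72, 16) = 1152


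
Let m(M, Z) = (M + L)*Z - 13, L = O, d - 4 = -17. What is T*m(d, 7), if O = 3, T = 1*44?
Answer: -3652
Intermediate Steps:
d = -13 (d = 4 - 17 = -13)
T = 44
L = 3
m(M, Z) = -13 + Z*(3 + M) (m(M, Z) = (M + 3)*Z - 13 = (3 + M)*Z - 13 = Z*(3 + M) - 13 = -13 + Z*(3 + M))
T*m(d, 7) = 44*(-13 + 3*7 - 13*7) = 44*(-13 + 21 - 91) = 44*(-83) = -3652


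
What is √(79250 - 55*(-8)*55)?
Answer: 5*√4138 ≈ 321.64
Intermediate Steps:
√(79250 - 55*(-8)*55) = √(79250 + 440*55) = √(79250 + 24200) = √103450 = 5*√4138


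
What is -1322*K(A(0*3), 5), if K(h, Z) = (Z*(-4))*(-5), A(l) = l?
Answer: -132200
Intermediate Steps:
K(h, Z) = 20*Z (K(h, Z) = -4*Z*(-5) = 20*Z)
-1322*K(A(0*3), 5) = -26440*5 = -1322*100 = -132200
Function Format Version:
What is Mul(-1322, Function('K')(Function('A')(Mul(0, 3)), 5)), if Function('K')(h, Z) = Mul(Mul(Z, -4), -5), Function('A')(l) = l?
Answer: -132200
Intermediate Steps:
Function('K')(h, Z) = Mul(20, Z) (Function('K')(h, Z) = Mul(Mul(-4, Z), -5) = Mul(20, Z))
Mul(-1322, Function('K')(Function('A')(Mul(0, 3)), 5)) = Mul(-1322, Mul(20, 5)) = Mul(-1322, 100) = -132200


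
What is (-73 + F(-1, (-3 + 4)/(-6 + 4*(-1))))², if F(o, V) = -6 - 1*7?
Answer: 7396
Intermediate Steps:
F(o, V) = -13 (F(o, V) = -6 - 7 = -13)
(-73 + F(-1, (-3 + 4)/(-6 + 4*(-1))))² = (-73 - 13)² = (-86)² = 7396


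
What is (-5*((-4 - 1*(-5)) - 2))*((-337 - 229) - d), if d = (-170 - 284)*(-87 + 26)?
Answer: -141300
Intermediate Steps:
d = 27694 (d = -454*(-61) = 27694)
(-5*((-4 - 1*(-5)) - 2))*((-337 - 229) - d) = (-5*((-4 - 1*(-5)) - 2))*((-337 - 229) - 1*27694) = (-5*((-4 + 5) - 2))*(-566 - 27694) = -5*(1 - 2)*(-28260) = -5*(-1)*(-28260) = 5*(-28260) = -141300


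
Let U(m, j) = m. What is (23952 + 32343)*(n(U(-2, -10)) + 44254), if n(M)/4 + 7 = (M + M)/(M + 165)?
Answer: 405820634490/163 ≈ 2.4897e+9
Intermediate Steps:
n(M) = -28 + 8*M/(165 + M) (n(M) = -28 + 4*((M + M)/(M + 165)) = -28 + 4*((2*M)/(165 + M)) = -28 + 4*(2*M/(165 + M)) = -28 + 8*M/(165 + M))
(23952 + 32343)*(n(U(-2, -10)) + 44254) = (23952 + 32343)*(20*(-231 - 1*(-2))/(165 - 2) + 44254) = 56295*(20*(-231 + 2)/163 + 44254) = 56295*(20*(1/163)*(-229) + 44254) = 56295*(-4580/163 + 44254) = 56295*(7208822/163) = 405820634490/163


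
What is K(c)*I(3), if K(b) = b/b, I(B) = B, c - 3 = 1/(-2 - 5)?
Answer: 3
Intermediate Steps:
c = 20/7 (c = 3 + 1/(-2 - 5) = 3 + 1/(-7) = 3 - ⅐ = 20/7 ≈ 2.8571)
K(b) = 1
K(c)*I(3) = 1*3 = 3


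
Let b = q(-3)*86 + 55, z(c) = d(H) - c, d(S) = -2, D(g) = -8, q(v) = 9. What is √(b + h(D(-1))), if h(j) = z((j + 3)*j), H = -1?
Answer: √787 ≈ 28.054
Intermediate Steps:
z(c) = -2 - c
h(j) = -2 - j*(3 + j) (h(j) = -2 - (j + 3)*j = -2 - (3 + j)*j = -2 - j*(3 + j))
b = 829 (b = 9*86 + 55 = 774 + 55 = 829)
√(b + h(D(-1))) = √(829 + (-2 - 1*(-8)*(3 - 8))) = √(829 + (-2 - 1*(-8)*(-5))) = √(829 + (-2 - 40)) = √(829 - 42) = √787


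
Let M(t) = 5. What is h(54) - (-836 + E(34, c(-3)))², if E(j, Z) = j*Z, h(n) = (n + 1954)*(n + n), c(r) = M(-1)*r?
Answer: -1594852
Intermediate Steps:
c(r) = 5*r
h(n) = 2*n*(1954 + n) (h(n) = (1954 + n)*(2*n) = 2*n*(1954 + n))
E(j, Z) = Z*j
h(54) - (-836 + E(34, c(-3)))² = 2*54*(1954 + 54) - (-836 + (5*(-3))*34)² = 2*54*2008 - (-836 - 15*34)² = 216864 - (-836 - 510)² = 216864 - 1*(-1346)² = 216864 - 1*1811716 = 216864 - 1811716 = -1594852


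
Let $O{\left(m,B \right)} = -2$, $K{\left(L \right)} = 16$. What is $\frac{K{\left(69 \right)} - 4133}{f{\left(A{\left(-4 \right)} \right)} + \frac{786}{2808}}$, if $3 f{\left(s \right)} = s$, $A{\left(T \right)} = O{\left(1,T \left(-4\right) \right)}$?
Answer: $\frac{1926756}{181} \approx 10645.0$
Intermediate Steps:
$A{\left(T \right)} = -2$
$f{\left(s \right)} = \frac{s}{3}$
$\frac{K{\left(69 \right)} - 4133}{f{\left(A{\left(-4 \right)} \right)} + \frac{786}{2808}} = \frac{16 - 4133}{\frac{1}{3} \left(-2\right) + \frac{786}{2808}} = - \frac{4117}{- \frac{2}{3} + 786 \cdot \frac{1}{2808}} = - \frac{4117}{- \frac{2}{3} + \frac{131}{468}} = - \frac{4117}{- \frac{181}{468}} = \left(-4117\right) \left(- \frac{468}{181}\right) = \frac{1926756}{181}$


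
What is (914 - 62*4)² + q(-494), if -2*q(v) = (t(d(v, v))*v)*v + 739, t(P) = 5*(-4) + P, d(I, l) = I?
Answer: 126320877/2 ≈ 6.3160e+7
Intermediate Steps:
t(P) = -20 + P
q(v) = -739/2 - v²*(-20 + v)/2 (q(v) = -(((-20 + v)*v)*v + 739)/2 = -((v*(-20 + v))*v + 739)/2 = -(v²*(-20 + v) + 739)/2 = -(739 + v²*(-20 + v))/2 = -739/2 - v²*(-20 + v)/2)
(914 - 62*4)² + q(-494) = (914 - 62*4)² + (-739/2 + (½)*(-494)²*(20 - 1*(-494))) = (914 - 248)² + (-739/2 + (½)*244036*(20 + 494)) = 666² + (-739/2 + (½)*244036*514) = 443556 + (-739/2 + 62717252) = 443556 + 125433765/2 = 126320877/2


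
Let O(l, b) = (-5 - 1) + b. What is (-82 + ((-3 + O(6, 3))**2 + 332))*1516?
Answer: 433576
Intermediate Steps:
O(l, b) = -6 + b
(-82 + ((-3 + O(6, 3))**2 + 332))*1516 = (-82 + ((-3 + (-6 + 3))**2 + 332))*1516 = (-82 + ((-3 - 3)**2 + 332))*1516 = (-82 + ((-6)**2 + 332))*1516 = (-82 + (36 + 332))*1516 = (-82 + 368)*1516 = 286*1516 = 433576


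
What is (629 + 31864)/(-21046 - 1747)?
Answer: -32493/22793 ≈ -1.4256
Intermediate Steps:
(629 + 31864)/(-21046 - 1747) = 32493/(-22793) = 32493*(-1/22793) = -32493/22793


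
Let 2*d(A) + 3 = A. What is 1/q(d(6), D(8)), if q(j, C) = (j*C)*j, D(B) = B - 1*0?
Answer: 1/18 ≈ 0.055556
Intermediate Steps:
D(B) = B (D(B) = B + 0 = B)
d(A) = -3/2 + A/2
q(j, C) = C*j**2 (q(j, C) = (C*j)*j = C*j**2)
1/q(d(6), D(8)) = 1/(8*(-3/2 + (1/2)*6)**2) = 1/(8*(-3/2 + 3)**2) = 1/(8*(3/2)**2) = 1/(8*(9/4)) = 1/18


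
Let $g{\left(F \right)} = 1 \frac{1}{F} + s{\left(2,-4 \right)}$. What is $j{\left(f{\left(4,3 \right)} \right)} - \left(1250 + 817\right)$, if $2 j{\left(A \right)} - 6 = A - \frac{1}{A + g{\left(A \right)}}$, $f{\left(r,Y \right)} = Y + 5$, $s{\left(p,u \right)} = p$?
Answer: $- \frac{166864}{81} \approx -2060.1$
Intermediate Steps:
$g{\left(F \right)} = 2 + \frac{1}{F}$ ($g{\left(F \right)} = 1 \frac{1}{F} + 2 = \frac{1}{F} + 2 = 2 + \frac{1}{F}$)
$f{\left(r,Y \right)} = 5 + Y$
$j{\left(A \right)} = 3 + \frac{A}{2} - \frac{1}{2 \left(2 + A + \frac{1}{A}\right)}$ ($j{\left(A \right)} = 3 + \frac{A - \frac{1}{A + \left(2 + \frac{1}{A}\right)}}{2} = 3 + \frac{A - \frac{1}{2 + A + \frac{1}{A}}}{2} = 3 + \left(\frac{A}{2} - \frac{1}{2 \left(2 + A + \frac{1}{A}\right)}\right) = 3 + \frac{A}{2} - \frac{1}{2 \left(2 + A + \frac{1}{A}\right)}$)
$j{\left(f{\left(4,3 \right)} \right)} - \left(1250 + 817\right) = \frac{6 + 12 \left(5 + 3\right) + \left(5 + 3\right)^{2} \left(8 + \left(5 + 3\right)\right)}{2 \left(1 + \left(5 + 3\right)^{2} + 2 \left(5 + 3\right)\right)} - \left(1250 + 817\right) = \frac{6 + 12 \cdot 8 + 8^{2} \left(8 + 8\right)}{2 \left(1 + 8^{2} + 2 \cdot 8\right)} - 2067 = \frac{6 + 96 + 64 \cdot 16}{2 \left(1 + 64 + 16\right)} - 2067 = \frac{6 + 96 + 1024}{2 \cdot 81} - 2067 = \frac{1}{2} \cdot \frac{1}{81} \cdot 1126 - 2067 = \frac{563}{81} - 2067 = - \frac{166864}{81}$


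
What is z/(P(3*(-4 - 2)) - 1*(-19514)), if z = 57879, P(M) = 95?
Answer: 57879/19609 ≈ 2.9517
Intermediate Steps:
z/(P(3*(-4 - 2)) - 1*(-19514)) = 57879/(95 - 1*(-19514)) = 57879/(95 + 19514) = 57879/19609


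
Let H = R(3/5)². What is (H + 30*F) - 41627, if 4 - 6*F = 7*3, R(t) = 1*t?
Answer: -1042791/25 ≈ -41712.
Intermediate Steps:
R(t) = t
F = -17/6 (F = ⅔ - 7*3/6 = ⅔ - ⅙*21 = ⅔ - 7/2 = -17/6 ≈ -2.8333)
H = 9/25 (H = (3/5)² = (3*(⅕))² = (⅗)² = 9/25 ≈ 0.36000)
(H + 30*F) - 41627 = (9/25 + 30*(-17/6)) - 41627 = (9/25 - 85) - 41627 = -2116/25 - 41627 = -1042791/25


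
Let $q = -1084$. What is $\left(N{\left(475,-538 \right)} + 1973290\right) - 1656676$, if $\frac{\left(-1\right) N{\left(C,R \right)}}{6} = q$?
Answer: $323118$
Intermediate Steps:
$N{\left(C,R \right)} = 6504$ ($N{\left(C,R \right)} = \left(-6\right) \left(-1084\right) = 6504$)
$\left(N{\left(475,-538 \right)} + 1973290\right) - 1656676 = \left(6504 + 1973290\right) - 1656676 = 1979794 - 1656676 = 323118$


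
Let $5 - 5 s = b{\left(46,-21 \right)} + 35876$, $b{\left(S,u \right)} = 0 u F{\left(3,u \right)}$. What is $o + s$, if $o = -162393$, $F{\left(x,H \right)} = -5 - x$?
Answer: $- \frac{847836}{5} \approx -1.6957 \cdot 10^{5}$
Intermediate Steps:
$b{\left(S,u \right)} = 0$ ($b{\left(S,u \right)} = 0 u \left(-5 - 3\right) = 0 \left(-5 - 3\right) = 0 \left(-8\right) = 0$)
$s = - \frac{35871}{5}$ ($s = 1 - \frac{0 + 35876}{5} = 1 - \frac{35876}{5} = - \frac{35871}{5} \approx -7174.2$)
$o + s = -162393 - \frac{35871}{5} = - \frac{847836}{5}$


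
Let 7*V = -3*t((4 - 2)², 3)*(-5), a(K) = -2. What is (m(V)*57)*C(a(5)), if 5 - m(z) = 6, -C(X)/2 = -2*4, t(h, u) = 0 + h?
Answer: -912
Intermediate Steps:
t(h, u) = h
C(X) = 16 (C(X) = -(-4)*4 = -2*(-8) = 16)
V = 60/7 (V = (-3*(4 - 2)²*(-5))/7 = (-3*2²*(-5))/7 = (-3*4*(-5))/7 = (-12*(-5))/7 = (⅐)*60 = 60/7 ≈ 8.5714)
m(z) = -1 (m(z) = 5 - 1*6 = 5 - 6 = -1)
(m(V)*57)*C(a(5)) = -1*57*16 = -57*16 = -912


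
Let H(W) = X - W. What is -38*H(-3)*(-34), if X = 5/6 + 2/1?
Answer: 22610/3 ≈ 7536.7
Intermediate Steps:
X = 17/6 (X = 5*(⅙) + 2*1 = ⅚ + 2 = 17/6 ≈ 2.8333)
H(W) = 17/6 - W
-38*H(-3)*(-34) = -38*(17/6 - 1*(-3))*(-34) = -38*(17/6 + 3)*(-34) = -38*35/6*(-34) = -665/3*(-34) = 22610/3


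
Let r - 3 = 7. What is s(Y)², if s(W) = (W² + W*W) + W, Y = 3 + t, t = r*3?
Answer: 4888521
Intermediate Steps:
r = 10 (r = 3 + 7 = 10)
t = 30 (t = 10*3 = 30)
Y = 33 (Y = 3 + 30 = 33)
s(W) = W + 2*W² (s(W) = (W² + W²) + W = 2*W² + W = W + 2*W²)
s(Y)² = (33*(1 + 2*33))² = (33*(1 + 66))² = (33*67)² = 2211² = 4888521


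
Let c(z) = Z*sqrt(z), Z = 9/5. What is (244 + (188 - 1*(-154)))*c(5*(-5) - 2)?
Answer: 15822*I*sqrt(3)/5 ≈ 5480.9*I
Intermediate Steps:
Z = 9/5 (Z = 9*(1/5) = 9/5 ≈ 1.8000)
c(z) = 9*sqrt(z)/5
(244 + (188 - 1*(-154)))*c(5*(-5) - 2) = (244 + (188 - 1*(-154)))*(9*sqrt(5*(-5) - 2)/5) = (244 + (188 + 154))*(9*sqrt(-25 - 2)/5) = (244 + 342)*(9*sqrt(-27)/5) = 586*(9*(3*I*sqrt(3))/5) = 586*(27*I*sqrt(3)/5) = 15822*I*sqrt(3)/5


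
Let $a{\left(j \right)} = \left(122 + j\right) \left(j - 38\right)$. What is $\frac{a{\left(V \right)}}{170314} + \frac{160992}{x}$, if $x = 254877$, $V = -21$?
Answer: $\frac{8633459815}{14469707126} \approx 0.59666$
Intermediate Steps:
$a{\left(j \right)} = \left(-38 + j\right) \left(122 + j\right)$ ($a{\left(j \right)} = \left(122 + j\right) \left(-38 + j\right) = \left(-38 + j\right) \left(122 + j\right)$)
$\frac{a{\left(V \right)}}{170314} + \frac{160992}{x} = \frac{-4636 + \left(-21\right)^{2} + 84 \left(-21\right)}{170314} + \frac{160992}{254877} = \left(-4636 + 441 - 1764\right) \frac{1}{170314} + 160992 \cdot \frac{1}{254877} = \left(-5959\right) \frac{1}{170314} + \frac{53664}{84959} = - \frac{5959}{170314} + \frac{53664}{84959} = \frac{8633459815}{14469707126}$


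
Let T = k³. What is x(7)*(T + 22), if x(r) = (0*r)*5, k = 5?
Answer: 0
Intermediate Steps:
x(r) = 0 (x(r) = 0*5 = 0)
T = 125 (T = 5³ = 125)
x(7)*(T + 22) = 0*(125 + 22) = 0*147 = 0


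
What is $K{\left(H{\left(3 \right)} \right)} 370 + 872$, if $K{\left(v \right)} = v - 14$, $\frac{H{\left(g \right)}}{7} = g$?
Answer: $3462$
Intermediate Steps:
$H{\left(g \right)} = 7 g$
$K{\left(v \right)} = -14 + v$
$K{\left(H{\left(3 \right)} \right)} 370 + 872 = \left(-14 + 7 \cdot 3\right) 370 + 872 = \left(-14 + 21\right) 370 + 872 = 7 \cdot 370 + 872 = 2590 + 872 = 3462$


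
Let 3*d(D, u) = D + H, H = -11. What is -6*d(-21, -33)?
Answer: 64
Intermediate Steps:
d(D, u) = -11/3 + D/3 (d(D, u) = (D - 11)/3 = (-11 + D)/3 = -11/3 + D/3)
-6*d(-21, -33) = -6*(-11/3 + (⅓)*(-21)) = -6*(-11/3 - 7) = -6*(-32/3) = 64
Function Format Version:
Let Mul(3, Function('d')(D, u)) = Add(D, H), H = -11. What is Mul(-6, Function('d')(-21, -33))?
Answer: 64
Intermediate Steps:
Function('d')(D, u) = Add(Rational(-11, 3), Mul(Rational(1, 3), D)) (Function('d')(D, u) = Mul(Rational(1, 3), Add(D, -11)) = Mul(Rational(1, 3), Add(-11, D)) = Add(Rational(-11, 3), Mul(Rational(1, 3), D)))
Mul(-6, Function('d')(-21, -33)) = Mul(-6, Add(Rational(-11, 3), Mul(Rational(1, 3), -21))) = Mul(-6, Add(Rational(-11, 3), -7)) = Mul(-6, Rational(-32, 3)) = 64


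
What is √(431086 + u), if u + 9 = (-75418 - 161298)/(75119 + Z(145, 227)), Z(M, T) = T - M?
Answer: √2437804711211961/75201 ≈ 656.56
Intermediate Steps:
u = -913525/75201 (u = -9 + (-75418 - 161298)/(75119 + (227 - 1*145)) = -9 - 236716/(75119 + (227 - 145)) = -9 - 236716/(75119 + 82) = -9 - 236716/75201 = -913525/75201 ≈ -12.148)
√(431086 + u) = √(431086 - 913525/75201) = √(32417184761/75201) = √2437804711211961/75201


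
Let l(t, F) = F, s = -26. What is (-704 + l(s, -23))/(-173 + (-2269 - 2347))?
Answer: 727/4789 ≈ 0.15181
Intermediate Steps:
(-704 + l(s, -23))/(-173 + (-2269 - 2347)) = (-704 - 23)/(-173 + (-2269 - 2347)) = -727/(-173 - 4616) = -727/(-4789) = -727*(-1/4789) = 727/4789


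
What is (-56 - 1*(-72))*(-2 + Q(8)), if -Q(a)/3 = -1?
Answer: 16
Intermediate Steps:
Q(a) = 3 (Q(a) = -3*(-1) = 3)
(-56 - 1*(-72))*(-2 + Q(8)) = (-56 - 1*(-72))*(-2 + 3) = (-56 + 72)*1 = 16*1 = 16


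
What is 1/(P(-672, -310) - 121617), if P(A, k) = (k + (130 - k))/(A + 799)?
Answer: -127/15445229 ≈ -8.2226e-6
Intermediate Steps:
P(A, k) = 130/(799 + A)
1/(P(-672, -310) - 121617) = 1/(130/(799 - 672) - 121617) = 1/(130/127 - 121617) = 1/(-15445229/127) = -127/15445229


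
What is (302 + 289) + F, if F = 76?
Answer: 667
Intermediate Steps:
(302 + 289) + F = (302 + 289) + 76 = 591 + 76 = 667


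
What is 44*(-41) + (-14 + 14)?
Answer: -1804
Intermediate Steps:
44*(-41) + (-14 + 14) = -1804 + 0 = -1804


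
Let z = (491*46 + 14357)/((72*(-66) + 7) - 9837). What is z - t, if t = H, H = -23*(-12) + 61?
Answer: -4951077/14582 ≈ -339.53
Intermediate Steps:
H = 337 (H = 276 + 61 = 337)
t = 337
z = -36943/14582 (z = (22586 + 14357)/((-4752 + 7) - 9837) = 36943/(-4745 - 9837) = 36943/(-14582) = 36943*(-1/14582) = -36943/14582 ≈ -2.5335)
z - t = -36943/14582 - 1*337 = -36943/14582 - 337 = -4951077/14582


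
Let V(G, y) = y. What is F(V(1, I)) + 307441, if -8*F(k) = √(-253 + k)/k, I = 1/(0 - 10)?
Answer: 307441 + I*√25310/8 ≈ 3.0744e+5 + 19.886*I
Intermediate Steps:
I = -⅒ (I = 1/(-10) = -⅒ ≈ -0.10000)
F(k) = -√(-253 + k)/(8*k)
F(V(1, I)) + 307441 = -√(-253 - ⅒)/(8*(-⅒)) + 307441 = -⅛*(-10)*√(-2531/10) + 307441 = -⅛*(-10)*I*√25310/10 + 307441 = I*√25310/8 + 307441 = 307441 + I*√25310/8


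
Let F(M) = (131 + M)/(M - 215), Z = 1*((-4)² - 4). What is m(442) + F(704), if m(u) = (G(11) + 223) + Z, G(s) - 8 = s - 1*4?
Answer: 123085/489 ≈ 251.71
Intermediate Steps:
G(s) = 4 + s (G(s) = 8 + (s - 1*4) = 8 + (s - 4) = 8 + (-4 + s) = 4 + s)
Z = 12 (Z = 1*(16 - 4) = 1*12 = 12)
F(M) = (131 + M)/(-215 + M)
m(u) = 250 (m(u) = ((4 + 11) + 223) + 12 = (15 + 223) + 12 = 238 + 12 = 250)
m(442) + F(704) = 250 + (131 + 704)/(-215 + 704) = 250 + 835/489 = 123085/489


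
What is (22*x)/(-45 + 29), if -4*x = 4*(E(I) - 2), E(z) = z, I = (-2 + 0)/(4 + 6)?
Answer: -121/40 ≈ -3.0250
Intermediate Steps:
I = -⅕ (I = -2/10 = -2*⅒ = -⅕ ≈ -0.20000)
x = 11/5 (x = -(-⅕ - 2) = -(-11)/5 = -¼*(-44/5) = 11/5 ≈ 2.2000)
(22*x)/(-45 + 29) = (22*(11/5))/(-45 + 29) = (242/5)/(-16) = (242/5)*(-1/16) = -121/40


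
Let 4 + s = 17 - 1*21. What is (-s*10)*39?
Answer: 3120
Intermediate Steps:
s = -8 (s = -4 + (17 - 1*21) = -4 + (17 - 21) = -4 - 4 = -8)
(-s*10)*39 = (-1*(-8)*10)*39 = (8*10)*39 = 80*39 = 3120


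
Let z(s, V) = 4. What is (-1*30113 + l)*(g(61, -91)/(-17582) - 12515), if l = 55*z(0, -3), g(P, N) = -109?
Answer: 6577614497553/17582 ≈ 3.7411e+8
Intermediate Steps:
l = 220 (l = 55*4 = 220)
(-1*30113 + l)*(g(61, -91)/(-17582) - 12515) = (-1*30113 + 220)*(-109/(-17582) - 12515) = (-30113 + 220)*(-109*(-1/17582) - 12515) = -29893*(109/17582 - 12515) = -29893*(-220038621/17582) = 6577614497553/17582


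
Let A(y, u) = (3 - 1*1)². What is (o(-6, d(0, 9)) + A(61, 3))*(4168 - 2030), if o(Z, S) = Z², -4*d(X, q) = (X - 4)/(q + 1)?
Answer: 85520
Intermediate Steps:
d(X, q) = -(-4 + X)/(4*(1 + q)) (d(X, q) = -(X - 4)/(4*(q + 1)) = -(-4 + X)/(4*(1 + q)))
A(y, u) = 4 (A(y, u) = (3 - 1)² = 2² = 4)
(o(-6, d(0, 9)) + A(61, 3))*(4168 - 2030) = ((-6)² + 4)*(4168 - 2030) = (36 + 4)*2138 = 40*2138 = 85520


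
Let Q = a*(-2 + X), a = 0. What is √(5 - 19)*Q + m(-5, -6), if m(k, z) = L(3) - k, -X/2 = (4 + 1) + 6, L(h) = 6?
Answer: 11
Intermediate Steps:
X = -22 (X = -2*((4 + 1) + 6) = -2*(5 + 6) = -2*11 = -22)
Q = 0 (Q = 0*(-2 - 22) = 0*(-24) = 0)
m(k, z) = 6 - k
√(5 - 19)*Q + m(-5, -6) = √(5 - 19)*0 + (6 - 1*(-5)) = √(-14)*0 + (6 + 5) = (I*√14)*0 + 11 = 0 + 11 = 11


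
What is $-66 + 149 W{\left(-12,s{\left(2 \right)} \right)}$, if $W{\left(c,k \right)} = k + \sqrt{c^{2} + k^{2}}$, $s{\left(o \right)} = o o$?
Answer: $530 + 596 \sqrt{10} \approx 2414.7$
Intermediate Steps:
$s{\left(o \right)} = o^{2}$
$-66 + 149 W{\left(-12,s{\left(2 \right)} \right)} = -66 + 149 \left(2^{2} + \sqrt{\left(-12\right)^{2} + \left(2^{2}\right)^{2}}\right) = -66 + 149 \left(4 + \sqrt{144 + 4^{2}}\right) = -66 + 149 \left(4 + \sqrt{144 + 16}\right) = -66 + 149 \left(4 + \sqrt{160}\right) = -66 + 149 \left(4 + 4 \sqrt{10}\right) = -66 + \left(596 + 596 \sqrt{10}\right) = 530 + 596 \sqrt{10}$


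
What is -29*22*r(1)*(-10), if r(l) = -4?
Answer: -25520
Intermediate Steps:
-29*22*r(1)*(-10) = -29*22*(-4)*(-10) = -(-2552)*(-10) = -29*880 = -25520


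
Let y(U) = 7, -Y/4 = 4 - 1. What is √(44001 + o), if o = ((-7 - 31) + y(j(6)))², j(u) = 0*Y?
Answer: √44962 ≈ 212.04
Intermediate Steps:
Y = -12 (Y = -4*(4 - 1) = -4*3 = -12)
j(u) = 0 (j(u) = 0*(-12) = 0)
o = 961 (o = ((-7 - 31) + 7)² = (-38 + 7)² = (-31)² = 961)
√(44001 + o) = √(44001 + 961) = √44962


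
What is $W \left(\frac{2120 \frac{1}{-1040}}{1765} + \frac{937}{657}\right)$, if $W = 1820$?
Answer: $\frac{601497526}{231921} \approx 2593.5$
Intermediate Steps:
$W \left(\frac{2120 \frac{1}{-1040}}{1765} + \frac{937}{657}\right) = 1820 \left(\frac{2120 \frac{1}{-1040}}{1765} + \frac{937}{657}\right) = 1820 \left(2120 \left(- \frac{1}{1040}\right) \frac{1}{1765} + 937 \cdot \frac{1}{657}\right) = 1820 \left(\left(- \frac{53}{26}\right) \frac{1}{1765} + \frac{937}{657}\right) = 1820 \left(- \frac{53}{45890} + \frac{937}{657}\right) = 1820 \cdot \frac{42964109}{30149730} = \frac{601497526}{231921}$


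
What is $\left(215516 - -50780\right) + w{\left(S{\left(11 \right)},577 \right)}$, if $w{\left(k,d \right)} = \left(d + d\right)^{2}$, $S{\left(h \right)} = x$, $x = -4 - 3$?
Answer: $1598012$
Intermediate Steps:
$x = -7$
$S{\left(h \right)} = -7$
$w{\left(k,d \right)} = 4 d^{2}$ ($w{\left(k,d \right)} = \left(2 d\right)^{2} = 4 d^{2}$)
$\left(215516 - -50780\right) + w{\left(S{\left(11 \right)},577 \right)} = \left(215516 - -50780\right) + 4 \cdot 577^{2} = \left(215516 + 50780\right) + 4 \cdot 332929 = 266296 + 1331716 = 1598012$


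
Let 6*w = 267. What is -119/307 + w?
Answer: 27085/614 ≈ 44.112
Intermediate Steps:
w = 89/2 (w = (⅙)*267 = 89/2 ≈ 44.500)
-119/307 + w = -119/307 + 89/2 = 27085/614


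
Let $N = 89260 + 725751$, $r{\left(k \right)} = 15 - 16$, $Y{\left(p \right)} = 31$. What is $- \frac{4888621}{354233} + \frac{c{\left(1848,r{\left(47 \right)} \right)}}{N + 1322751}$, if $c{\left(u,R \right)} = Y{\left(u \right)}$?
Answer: $- \frac{950063384089}{68842349686} \approx -13.801$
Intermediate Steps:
$r{\left(k \right)} = -1$ ($r{\left(k \right)} = 15 - 16 = -1$)
$c{\left(u,R \right)} = 31$
$N = 815011$
$- \frac{4888621}{354233} + \frac{c{\left(1848,r{\left(47 \right)} \right)}}{N + 1322751} = - \frac{4888621}{354233} + \frac{31}{815011 + 1322751} = \left(-4888621\right) \frac{1}{354233} + \frac{31}{2137762} = - \frac{4888621}{354233} + 31 \cdot \frac{1}{2137762} = - \frac{4888621}{354233} + \frac{31}{2137762} = - \frac{950063384089}{68842349686}$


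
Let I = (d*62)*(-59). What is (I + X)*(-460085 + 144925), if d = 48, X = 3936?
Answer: 54096583680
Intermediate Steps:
I = -175584 (I = (48*62)*(-59) = 2976*(-59) = -175584)
(I + X)*(-460085 + 144925) = (-175584 + 3936)*(-460085 + 144925) = -171648*(-315160) = 54096583680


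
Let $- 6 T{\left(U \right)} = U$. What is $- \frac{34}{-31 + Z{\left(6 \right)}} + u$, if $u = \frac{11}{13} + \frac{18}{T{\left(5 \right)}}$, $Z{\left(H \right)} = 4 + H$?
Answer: $- \frac{26119}{1365} \approx -19.135$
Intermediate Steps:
$T{\left(U \right)} = - \frac{U}{6}$
$u = - \frac{1349}{65}$ ($u = \frac{11}{13} + \frac{18}{\left(- \frac{1}{6}\right) 5} = 11 \cdot \frac{1}{13} + \frac{18}{- \frac{5}{6}} = \frac{11}{13} + 18 \left(- \frac{6}{5}\right) = \frac{11}{13} - \frac{108}{5} = - \frac{1349}{65} \approx -20.754$)
$- \frac{34}{-31 + Z{\left(6 \right)}} + u = - \frac{34}{-31 + \left(4 + 6\right)} - \frac{1349}{65} = - \frac{34}{-31 + 10} - \frac{1349}{65} = - \frac{34}{-21} - \frac{1349}{65} = \left(-34\right) \left(- \frac{1}{21}\right) - \frac{1349}{65} = \frac{34}{21} - \frac{1349}{65} = - \frac{26119}{1365}$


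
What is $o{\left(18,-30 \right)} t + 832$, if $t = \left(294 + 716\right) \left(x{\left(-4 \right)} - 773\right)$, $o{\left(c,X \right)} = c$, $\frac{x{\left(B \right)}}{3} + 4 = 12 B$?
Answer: $-16888388$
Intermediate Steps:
$x{\left(B \right)} = -12 + 36 B$ ($x{\left(B \right)} = -12 + 3 \cdot 12 B = -12 + 36 B$)
$t = -938290$ ($t = \left(294 + 716\right) \left(\left(-12 + 36 \left(-4\right)\right) - 773\right) = 1010 \left(\left(-12 - 144\right) - 773\right) = 1010 \left(-156 - 773\right) = 1010 \left(-929\right) = -938290$)
$o{\left(18,-30 \right)} t + 832 = 18 \left(-938290\right) + 832 = -16889220 + 832 = -16888388$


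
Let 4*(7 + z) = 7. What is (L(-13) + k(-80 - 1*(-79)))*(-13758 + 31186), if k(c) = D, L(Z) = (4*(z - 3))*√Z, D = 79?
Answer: 1376812 - 575124*I*√13 ≈ 1.3768e+6 - 2.0736e+6*I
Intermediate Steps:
z = -21/4 (z = -7 + (¼)*7 = -7 + 7/4 = -21/4 ≈ -5.2500)
L(Z) = -33*√Z (L(Z) = (4*(-21/4 - 3))*√Z = (4*(-33/4))*√Z = -33*√Z)
k(c) = 79
(L(-13) + k(-80 - 1*(-79)))*(-13758 + 31186) = (-33*I*√13 + 79)*(-13758 + 31186) = (-33*I*√13 + 79)*17428 = (79 - 33*I*√13)*17428 = 1376812 - 575124*I*√13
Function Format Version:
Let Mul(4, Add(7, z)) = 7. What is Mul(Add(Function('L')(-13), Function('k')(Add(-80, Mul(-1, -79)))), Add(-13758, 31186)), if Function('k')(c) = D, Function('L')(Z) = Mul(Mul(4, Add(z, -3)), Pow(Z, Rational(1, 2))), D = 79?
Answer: Add(1376812, Mul(-575124, I, Pow(13, Rational(1, 2)))) ≈ Add(1.3768e+6, Mul(-2.0736e+6, I))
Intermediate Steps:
z = Rational(-21, 4) (z = Add(-7, Mul(Rational(1, 4), 7)) = Add(-7, Rational(7, 4)) = Rational(-21, 4) ≈ -5.2500)
Function('L')(Z) = Mul(-33, Pow(Z, Rational(1, 2))) (Function('L')(Z) = Mul(Mul(4, Add(Rational(-21, 4), -3)), Pow(Z, Rational(1, 2))) = Mul(Mul(4, Rational(-33, 4)), Pow(Z, Rational(1, 2))) = Mul(-33, Pow(Z, Rational(1, 2))))
Function('k')(c) = 79
Mul(Add(Function('L')(-13), Function('k')(Add(-80, Mul(-1, -79)))), Add(-13758, 31186)) = Mul(Add(Mul(-33, Pow(-13, Rational(1, 2))), 79), Add(-13758, 31186)) = Mul(Add(Mul(-33, Mul(I, Pow(13, Rational(1, 2)))), 79), 17428) = Mul(Add(Mul(-33, I, Pow(13, Rational(1, 2))), 79), 17428) = Mul(Add(79, Mul(-33, I, Pow(13, Rational(1, 2)))), 17428) = Add(1376812, Mul(-575124, I, Pow(13, Rational(1, 2))))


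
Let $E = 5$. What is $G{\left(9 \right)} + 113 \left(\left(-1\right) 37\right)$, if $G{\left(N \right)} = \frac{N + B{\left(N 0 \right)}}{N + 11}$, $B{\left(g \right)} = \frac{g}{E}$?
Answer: $- \frac{83611}{20} \approx -4180.5$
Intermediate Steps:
$B{\left(g \right)} = \frac{g}{5}$
$G{\left(N \right)} = \frac{N}{11 + N}$ ($G{\left(N \right)} = \frac{N + \frac{N 0}{5}}{N + 11} = \frac{N + \frac{1}{5} \cdot 0}{11 + N} = \frac{N + 0}{11 + N} = \frac{N}{11 + N}$)
$G{\left(9 \right)} + 113 \left(\left(-1\right) 37\right) = \frac{9}{11 + 9} + 113 \left(\left(-1\right) 37\right) = \frac{9}{20} + 113 \left(-37\right) = 9 \cdot \frac{1}{20} - 4181 = \frac{9}{20} - 4181 = - \frac{83611}{20}$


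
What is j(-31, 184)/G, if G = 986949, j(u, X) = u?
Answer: -31/986949 ≈ -3.1410e-5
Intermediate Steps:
j(-31, 184)/G = -31/986949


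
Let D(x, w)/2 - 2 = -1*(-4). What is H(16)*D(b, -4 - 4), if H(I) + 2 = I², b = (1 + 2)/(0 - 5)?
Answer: 3048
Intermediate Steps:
b = -⅗ (b = 3/(-5) = 3*(-⅕) = -⅗ ≈ -0.60000)
D(x, w) = 12 (D(x, w) = 4 + 2*(-1*(-4)) = 4 + 2*4 = 4 + 8 = 12)
H(I) = -2 + I²
H(16)*D(b, -4 - 4) = (-2 + 16²)*12 = (-2 + 256)*12 = 254*12 = 3048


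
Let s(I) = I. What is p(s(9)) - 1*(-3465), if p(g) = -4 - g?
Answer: 3452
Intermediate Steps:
p(s(9)) - 1*(-3465) = (-4 - 1*9) - 1*(-3465) = (-4 - 9) + 3465 = -13 + 3465 = 3452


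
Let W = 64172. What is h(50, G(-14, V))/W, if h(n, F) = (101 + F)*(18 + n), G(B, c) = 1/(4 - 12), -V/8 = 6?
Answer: 13719/128344 ≈ 0.10689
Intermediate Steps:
V = -48 (V = -8*6 = -48)
G(B, c) = -1/8 (G(B, c) = 1/(-8) = -1/8)
h(n, F) = (18 + n)*(101 + F)
h(50, G(-14, V))/W = (1818 + 18*(-1/8) + 101*50 - 1/8*50)/64172 = (1818 - 9/4 + 5050 - 25/4)*(1/64172) = (13719/2)*(1/64172) = 13719/128344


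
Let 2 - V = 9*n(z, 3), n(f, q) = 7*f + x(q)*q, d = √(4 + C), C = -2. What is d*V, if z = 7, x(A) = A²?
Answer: -682*√2 ≈ -964.49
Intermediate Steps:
d = √2 (d = √(4 - 2) = √2 ≈ 1.4142)
n(f, q) = q³ + 7*f (n(f, q) = 7*f + q²*q = 7*f + q³ = q³ + 7*f)
V = -682 (V = 2 - 9*(3³ + 7*7) = 2 - 9*(27 + 49) = 2 - 9*76 = 2 - 1*684 = 2 - 684 = -682)
d*V = √2*(-682) = -682*√2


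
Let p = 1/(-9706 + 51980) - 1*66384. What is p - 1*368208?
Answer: -18371942207/42274 ≈ -4.3459e+5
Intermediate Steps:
p = -2806317215/42274 (p = 1/42274 - 66384 = -2806317215/42274 ≈ -66384.)
p - 1*368208 = -2806317215/42274 - 1*368208 = -2806317215/42274 - 368208 = -18371942207/42274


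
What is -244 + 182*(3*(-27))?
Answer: -14986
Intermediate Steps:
-244 + 182*(3*(-27)) = -244 + 182*(-81) = -244 - 14742 = -14986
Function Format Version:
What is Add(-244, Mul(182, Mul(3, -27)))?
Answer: -14986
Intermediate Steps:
Add(-244, Mul(182, Mul(3, -27))) = Add(-244, Mul(182, -81)) = Add(-244, -14742) = -14986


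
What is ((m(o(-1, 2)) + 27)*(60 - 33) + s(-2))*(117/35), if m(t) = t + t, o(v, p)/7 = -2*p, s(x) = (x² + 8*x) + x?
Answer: -93249/35 ≈ -2664.3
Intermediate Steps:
s(x) = x² + 9*x
o(v, p) = -14*p (o(v, p) = 7*(-2*p) = -14*p)
m(t) = 2*t
((m(o(-1, 2)) + 27)*(60 - 33) + s(-2))*(117/35) = ((2*(-14*2) + 27)*(60 - 33) - 2*(9 - 2))*(117/35) = ((2*(-28) + 27)*27 - 2*7)*(117*(1/35)) = ((-56 + 27)*27 - 14)*(117/35) = (-29*27 - 14)*(117/35) = (-783 - 14)*(117/35) = -797*117/35 = -93249/35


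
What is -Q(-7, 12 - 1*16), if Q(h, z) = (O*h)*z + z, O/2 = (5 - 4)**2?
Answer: -52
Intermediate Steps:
O = 2 (O = 2*(5 - 4)**2 = 2*1**2 = 2*1 = 2)
Q(h, z) = z + 2*h*z (Q(h, z) = (2*h)*z + z = 2*h*z + z = z + 2*h*z)
-Q(-7, 12 - 1*16) = -(12 - 1*16)*(1 + 2*(-7)) = -(12 - 16)*(1 - 14) = -(-4)*(-13) = -1*52 = -52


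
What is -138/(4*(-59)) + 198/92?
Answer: 3714/1357 ≈ 2.7369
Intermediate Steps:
-138/(4*(-59)) + 198/92 = -138/(-236) + 198*(1/92) = -138*(-1/236) + 99/46 = 69/118 + 99/46 = 3714/1357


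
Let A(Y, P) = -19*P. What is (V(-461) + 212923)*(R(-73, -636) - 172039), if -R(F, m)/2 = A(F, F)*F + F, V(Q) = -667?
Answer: 6496943904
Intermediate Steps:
R(F, m) = -2*F + 38*F² (R(F, m) = -2*((-19*F)*F + F) = -2*(-19*F² + F) = -2*(F - 19*F²) = -2*F + 38*F²)
(V(-461) + 212923)*(R(-73, -636) - 172039) = (-667 + 212923)*(2*(-73)*(-1 + 19*(-73)) - 172039) = 212256*(2*(-73)*(-1 - 1387) - 172039) = 212256*(2*(-73)*(-1388) - 172039) = 212256*(202648 - 172039) = 212256*30609 = 6496943904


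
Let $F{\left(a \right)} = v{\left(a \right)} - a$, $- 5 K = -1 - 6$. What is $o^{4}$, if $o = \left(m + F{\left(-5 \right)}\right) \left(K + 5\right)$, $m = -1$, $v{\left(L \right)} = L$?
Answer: $\frac{1048576}{625} \approx 1677.7$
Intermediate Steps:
$K = \frac{7}{5}$ ($K = - \frac{-1 - 6}{5} = \left(- \frac{1}{5}\right) \left(-7\right) = \frac{7}{5} \approx 1.4$)
$F{\left(a \right)} = 0$ ($F{\left(a \right)} = a - a = 0$)
$o = - \frac{32}{5}$ ($o = \left(-1 + 0\right) \left(\frac{7}{5} + 5\right) = \left(-1\right) \frac{32}{5} = - \frac{32}{5} \approx -6.4$)
$o^{4} = \left(- \frac{32}{5}\right)^{4} = \frac{1048576}{625}$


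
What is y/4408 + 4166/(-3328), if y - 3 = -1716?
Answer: -1504037/916864 ≈ -1.6404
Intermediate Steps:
y = -1713 (y = 3 - 1716 = -1713)
y/4408 + 4166/(-3328) = -1713/4408 + 4166/(-3328) = -1713*1/4408 + 4166*(-1/3328) = -1713/4408 - 2083/1664 = -1504037/916864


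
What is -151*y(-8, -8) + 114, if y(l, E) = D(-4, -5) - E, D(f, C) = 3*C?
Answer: 1171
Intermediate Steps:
y(l, E) = -15 - E (y(l, E) = 3*(-5) - E = -15 - E)
-151*y(-8, -8) + 114 = -151*(-15 - 1*(-8)) + 114 = -151*(-15 + 8) + 114 = -151*(-7) + 114 = 1057 + 114 = 1171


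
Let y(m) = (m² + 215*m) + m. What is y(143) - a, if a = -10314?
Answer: 61651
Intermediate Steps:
y(m) = m² + 216*m
y(143) - a = 143*(216 + 143) - 1*(-10314) = 143*359 + 10314 = 51337 + 10314 = 61651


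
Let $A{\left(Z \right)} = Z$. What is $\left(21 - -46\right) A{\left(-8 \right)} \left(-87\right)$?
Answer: $46632$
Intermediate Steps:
$\left(21 - -46\right) A{\left(-8 \right)} \left(-87\right) = \left(21 - -46\right) \left(-8\right) \left(-87\right) = \left(21 + 46\right) \left(-8\right) \left(-87\right) = 67 \left(-8\right) \left(-87\right) = \left(-536\right) \left(-87\right) = 46632$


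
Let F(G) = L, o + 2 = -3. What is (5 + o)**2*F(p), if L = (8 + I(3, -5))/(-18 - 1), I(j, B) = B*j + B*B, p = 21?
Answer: 0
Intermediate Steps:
o = -5 (o = -2 - 3 = -5)
I(j, B) = B**2 + B*j (I(j, B) = B*j + B**2 = B**2 + B*j)
L = -18/19 (L = (8 - 5*(-5 + 3))/(-18 - 1) = (8 - 5*(-2))/(-19) = (8 + 10)*(-1/19) = 18*(-1/19) = -18/19 ≈ -0.94737)
F(G) = -18/19
(5 + o)**2*F(p) = (5 - 5)**2*(-18/19) = 0**2*(-18/19) = 0*(-18/19) = 0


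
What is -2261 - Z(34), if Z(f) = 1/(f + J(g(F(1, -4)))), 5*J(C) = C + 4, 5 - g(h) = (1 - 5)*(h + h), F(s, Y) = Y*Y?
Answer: -694132/307 ≈ -2261.0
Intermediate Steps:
F(s, Y) = Y²
g(h) = 5 + 8*h (g(h) = 5 - (1 - 5)*(h + h) = 5 - (-4)*2*h = 5 - (-8)*h = 5 + 8*h)
J(C) = ⅘ + C/5 (J(C) = (C + 4)/5 = (4 + C)/5 = ⅘ + C/5)
Z(f) = 1/(137/5 + f) (Z(f) = 1/(f + (⅘ + (5 + 8*(-4)²)/5)) = 1/(f + (⅘ + (5 + 8*16)/5)) = 1/(f + (⅘ + (5 + 128)/5)) = 1/(f + (⅘ + (⅕)*133)) = 1/(f + (⅘ + 133/5)) = 1/(f + 137/5) = 1/(137/5 + f))
-2261 - Z(34) = -2261 - 5/(137 + 5*34) = -2261 - 5/(137 + 170) = -2261 - 5/307 = -694132/307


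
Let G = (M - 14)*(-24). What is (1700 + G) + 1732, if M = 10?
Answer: 3528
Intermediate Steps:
G = 96 (G = (10 - 14)*(-24) = -4*(-24) = 96)
(1700 + G) + 1732 = (1700 + 96) + 1732 = 1796 + 1732 = 3528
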